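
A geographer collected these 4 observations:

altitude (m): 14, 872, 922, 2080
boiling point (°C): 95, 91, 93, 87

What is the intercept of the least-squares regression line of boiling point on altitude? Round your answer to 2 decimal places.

95.27

n = 4, Σx = 3888, Σy = 366, Σxy = 347388, Σx² = 5937064
Sxx = Σx² − (Σx)²/n = 5937064 − 3779136 = 2157928
Sxy = Σxy − (Σx)(Σy)/n = 347388 − 355752 = -8364
b = Sxy/Sxx = -8364/2157928 = -0.003876
a = ȳ − b·x̄ = 91.5 − (-0.003876)·972 = 95.267414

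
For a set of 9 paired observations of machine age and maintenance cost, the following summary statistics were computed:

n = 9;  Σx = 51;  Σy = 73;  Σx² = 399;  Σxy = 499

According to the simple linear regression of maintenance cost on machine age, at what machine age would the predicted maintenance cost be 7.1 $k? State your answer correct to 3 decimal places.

4.363

Sxx = Σx² − (Σx)²/n = 399 − 289 = 110
Sxy = Σxy − (Σx)(Σy)/n = 499 − 413.666667 = 85.333333
b = Sxy/Sxx = 85.333333/110 = 0.775758
a = ȳ − b·x̄ = 8.111111 − 0.775758·5.666667 = 3.715152
Set a + b·x = 7.1: x = (7.1 − 3.715152) / 0.775758 = 4.363281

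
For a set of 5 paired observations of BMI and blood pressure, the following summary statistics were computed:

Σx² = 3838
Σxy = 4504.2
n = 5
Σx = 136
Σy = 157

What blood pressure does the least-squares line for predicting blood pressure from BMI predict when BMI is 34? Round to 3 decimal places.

Sxx = Σx² − (Σx)²/n = 3838 − 3699.2 = 138.8
Sxy = Σxy − (Σx)(Σy)/n = 4504.2 − 4270.4 = 233.8
b = Sxy/Sxx = 233.8/138.8 = 1.684438
a = ȳ − b·x̄ = 31.4 − 1.684438·27.2 = -14.416715
ŷ(34) = a + b·34 = -14.416715 + 1.684438·34 = 42.854179

42.854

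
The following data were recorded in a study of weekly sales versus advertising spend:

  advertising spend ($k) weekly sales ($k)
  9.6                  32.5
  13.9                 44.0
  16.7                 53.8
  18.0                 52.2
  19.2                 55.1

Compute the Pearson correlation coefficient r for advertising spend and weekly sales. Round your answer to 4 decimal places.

n = 5, Σx = 77.4, Σy = 237.6, Σxy = 3819.58, Σx² = 1256.9, Σy² = 11647.54
Sxx = Σx² − (Σx)²/n = 1256.9 − 1198.152 = 58.748
Sxy = Σxy − (Σx)(Σy)/n = 3819.58 − 3678.048 = 141.532
Syy = Σy² − (Σy)²/n = 11647.54 − 11290.752 = 356.788
r = Sxy/√(Sxx·Syy) = 141.532/√(20960.581424) = 141.532/144.777697 = 0.977582

0.9776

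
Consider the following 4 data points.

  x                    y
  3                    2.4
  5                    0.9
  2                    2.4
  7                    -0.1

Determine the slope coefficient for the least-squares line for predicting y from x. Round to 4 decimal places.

-0.5424

n = 4, Σx = 17, Σy = 5.6, Σxy = 15.8, Σx² = 87
Sxx = Σx² − (Σx)²/n = 87 − 72.25 = 14.75
Sxy = Σxy − (Σx)(Σy)/n = 15.8 − 23.8 = -8
b = Sxy/Sxx = -8/14.75 = -0.542373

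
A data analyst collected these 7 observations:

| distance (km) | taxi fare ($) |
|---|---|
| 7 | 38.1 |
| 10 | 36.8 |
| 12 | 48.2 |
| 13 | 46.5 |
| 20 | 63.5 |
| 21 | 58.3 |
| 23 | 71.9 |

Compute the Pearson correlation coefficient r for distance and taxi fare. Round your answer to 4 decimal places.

0.9571

n = 7, Σx = 106, Σy = 363.3, Σxy = 5965.6, Σx² = 1832, Σy² = 19892.09
Sxx = Σx² − (Σx)²/n = 1832 − 1605.142857 = 226.857143
Sxy = Σxy − (Σx)(Σy)/n = 5965.6 − 5501.4 = 464.2
Syy = Σy² − (Σy)²/n = 19892.09 − 18855.27 = 1036.82
r = Sxy/√(Sxx·Syy) = 464.2/√(235210.022857) = 464.2/484.984559 = 0.957144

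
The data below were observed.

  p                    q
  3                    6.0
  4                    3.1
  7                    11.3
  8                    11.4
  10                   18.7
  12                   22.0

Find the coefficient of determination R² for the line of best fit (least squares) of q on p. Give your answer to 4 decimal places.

n = 6, Σx = 44, Σy = 72.5, Σxy = 651.7, Σx² = 382, Σy² = 1136.95
Sxx = Σx² − (Σx)²/n = 382 − 322.666667 = 59.333333
Sxy = Σxy − (Σx)(Σy)/n = 651.7 − 531.666667 = 120.033333
Syy = Σy² − (Σy)²/n = 1136.95 − 876.041667 = 260.908333
R² = Sxy²/(Sxx·Syy) = (120.033333)²/(59.333333·260.908333) = 0.930716

0.9307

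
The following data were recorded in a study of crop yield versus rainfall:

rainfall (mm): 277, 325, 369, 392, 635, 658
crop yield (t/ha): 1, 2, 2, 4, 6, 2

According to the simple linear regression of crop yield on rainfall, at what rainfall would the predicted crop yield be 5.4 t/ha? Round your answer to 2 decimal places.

n = 6, Σx = 2656, Σy = 17, Σxy = 8359, Σx² = 1308368
Sxx = Σx² − (Σx)²/n = 1308368 − 1175722.666667 = 132645.333333
Sxy = Σxy − (Σx)(Σy)/n = 8359 − 7525.333333 = 833.666667
b = Sxy/Sxx = 833.666667/132645.333333 = 0.006285
a = ȳ − b·x̄ = 2.833333 − 0.006285·442.666667 = 0.051204
Set a + b·x = 5.4: x = (5.4 − 0.051204) / 0.006285 = 851.050940

851.05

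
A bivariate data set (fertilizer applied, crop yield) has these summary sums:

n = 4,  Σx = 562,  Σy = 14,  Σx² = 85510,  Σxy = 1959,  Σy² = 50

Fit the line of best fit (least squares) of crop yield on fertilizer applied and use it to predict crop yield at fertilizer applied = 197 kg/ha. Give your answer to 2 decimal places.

Sxx = Σx² − (Σx)²/n = 85510 − 78961 = 6549
Sxy = Σxy − (Σx)(Σy)/n = 1959 − 1967 = -8
b = Sxy/Sxx = -8/6549 = -0.001222
a = ȳ − b·x̄ = 3.5 − (-0.001222)·140.5 = 3.671629
ŷ(197) = a + b·197 = 3.671629 + (-0.001222)·197 = 3.430982

3.43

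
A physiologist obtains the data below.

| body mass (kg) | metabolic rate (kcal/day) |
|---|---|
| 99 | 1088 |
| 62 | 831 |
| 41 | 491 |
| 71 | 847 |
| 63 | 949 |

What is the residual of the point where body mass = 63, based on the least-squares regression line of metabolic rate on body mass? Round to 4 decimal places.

147.5953

n = 5, Σx = 336, Σy = 4206, Σxy = 299289, Σx² = 24336
Sxx = Σx² − (Σx)²/n = 24336 − 22579.2 = 1756.8
Sxy = Σxy − (Σx)(Σy)/n = 299289 − 282643.2 = 16645.8
b = Sxy/Sxx = 16645.8/1756.8 = 9.475068
a = ȳ − b·x̄ = 841.2 − 9.475068·67.2 = 204.475410
ŷ(63) = 204.475410 + 9.475068·63 = 801.404713
residual = y − ŷ = 949 − 801.404713 = 147.595287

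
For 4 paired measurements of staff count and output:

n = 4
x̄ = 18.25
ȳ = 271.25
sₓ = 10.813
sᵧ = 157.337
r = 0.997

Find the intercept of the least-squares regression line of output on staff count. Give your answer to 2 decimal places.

6.50

b = r · sᵧ/sₓ = 0.997 · 157.337/10.813 = 14.507074
a = ȳ − b·x̄ = 271.25 − 14.507074·18.25 = 6.495903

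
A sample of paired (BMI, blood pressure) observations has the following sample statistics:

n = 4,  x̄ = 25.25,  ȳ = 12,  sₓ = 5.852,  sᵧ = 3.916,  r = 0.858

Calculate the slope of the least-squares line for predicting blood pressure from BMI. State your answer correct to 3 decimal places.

b = r · sᵧ/sₓ = 0.858 · 3.916/5.852 = 0.574150

0.574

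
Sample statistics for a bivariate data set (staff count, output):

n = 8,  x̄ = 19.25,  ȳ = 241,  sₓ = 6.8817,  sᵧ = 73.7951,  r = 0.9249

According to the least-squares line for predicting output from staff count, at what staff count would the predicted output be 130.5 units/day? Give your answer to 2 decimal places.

b = r · sᵧ/sₓ = 0.9249 · 73.7951/6.8817 = 9.918056
a = ȳ − b·x̄ = 241 − 9.918056·19.25 = 50.077416
Set a + b·x = 130.5: x = (130.5 − 50.077416) / 9.918056 = 8.108704

8.11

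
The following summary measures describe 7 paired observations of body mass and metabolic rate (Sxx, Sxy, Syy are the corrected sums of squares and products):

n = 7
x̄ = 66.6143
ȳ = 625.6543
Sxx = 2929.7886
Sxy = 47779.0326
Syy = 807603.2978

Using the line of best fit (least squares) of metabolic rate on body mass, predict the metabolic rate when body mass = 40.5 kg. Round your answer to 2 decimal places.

b = Sxy/Sxx = 47779.0326/2929.7886 = 16.308014
a = ȳ − b·x̄ = 625.6543 − 16.308014·66.6143 = -460.692616
ŷ(40.5) = a + b·40.5 = -460.692616 + 16.308014·40.5 = 199.781938

199.78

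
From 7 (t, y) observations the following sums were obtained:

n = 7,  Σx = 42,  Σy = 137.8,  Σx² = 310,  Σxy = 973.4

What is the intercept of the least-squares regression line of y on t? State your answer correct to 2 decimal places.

4.52

Sxx = Σx² − (Σx)²/n = 310 − 252 = 58
Sxy = Σxy − (Σx)(Σy)/n = 973.4 − 826.8 = 146.6
b = Sxy/Sxx = 146.6/58 = 2.527586
a = ȳ − b·x̄ = 19.685714 − 2.527586·6 = 4.520197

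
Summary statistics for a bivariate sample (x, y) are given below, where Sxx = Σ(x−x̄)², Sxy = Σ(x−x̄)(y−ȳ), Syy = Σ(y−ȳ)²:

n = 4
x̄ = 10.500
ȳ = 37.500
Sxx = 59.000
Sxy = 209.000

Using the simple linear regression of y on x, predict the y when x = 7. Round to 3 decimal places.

25.102

b = Sxy/Sxx = 209/59 = 3.542373
a = ȳ − b·x̄ = 37.5 − 3.542373·10.5 = 0.305085
ŷ(7) = a + b·7 = 0.305085 + 3.542373·7 = 25.101695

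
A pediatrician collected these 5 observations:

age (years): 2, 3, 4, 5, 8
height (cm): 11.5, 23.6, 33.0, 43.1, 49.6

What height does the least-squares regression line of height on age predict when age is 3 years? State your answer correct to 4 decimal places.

23.5368

n = 5, Σx = 22, Σy = 160.8, Σxy = 838.1, Σx² = 118
Sxx = Σx² − (Σx)²/n = 118 − 96.8 = 21.2
Sxy = Σxy − (Σx)(Σy)/n = 838.1 − 707.52 = 130.58
b = Sxy/Sxx = 130.58/21.2 = 6.159434
a = ȳ − b·x̄ = 32.16 − 6.159434·4.4 = 5.058491
ŷ(3) = a + b·3 = 5.058491 + 6.159434·3 = 23.536792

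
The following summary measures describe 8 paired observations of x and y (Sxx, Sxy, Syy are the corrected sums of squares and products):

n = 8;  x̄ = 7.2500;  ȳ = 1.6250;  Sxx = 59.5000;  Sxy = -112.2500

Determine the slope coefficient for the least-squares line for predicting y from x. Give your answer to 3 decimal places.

b = Sxy/Sxx = -112.25/59.5 = -1.886555

-1.887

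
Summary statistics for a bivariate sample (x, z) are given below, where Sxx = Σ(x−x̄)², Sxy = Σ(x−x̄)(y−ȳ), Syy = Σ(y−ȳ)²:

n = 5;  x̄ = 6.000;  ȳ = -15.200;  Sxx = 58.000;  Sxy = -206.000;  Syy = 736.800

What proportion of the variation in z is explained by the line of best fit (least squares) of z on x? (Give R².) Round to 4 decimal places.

R² = Sxy²/(Sxx·Syy) = (-206)²/(58·736.8) = 0.993017

0.9930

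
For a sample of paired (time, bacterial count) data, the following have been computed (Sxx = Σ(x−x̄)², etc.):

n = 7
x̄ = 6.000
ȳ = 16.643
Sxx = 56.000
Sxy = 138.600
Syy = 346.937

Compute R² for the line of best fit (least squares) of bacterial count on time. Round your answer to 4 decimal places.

0.9888

R² = Sxy²/(Sxx·Syy) = (138.6)²/(56·346.937) = 0.988753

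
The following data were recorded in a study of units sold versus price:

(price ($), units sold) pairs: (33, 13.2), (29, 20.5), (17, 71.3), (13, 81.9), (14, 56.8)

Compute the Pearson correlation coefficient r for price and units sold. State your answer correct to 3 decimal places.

-0.949

n = 5, Σx = 106, Σy = 243.7, Σxy = 4102.1, Σx² = 2584, Σy² = 15612.03
Sxx = Σx² − (Σx)²/n = 2584 − 2247.2 = 336.8
Sxy = Σxy − (Σx)(Σy)/n = 4102.1 − 5166.44 = -1064.34
Syy = Σy² − (Σy)²/n = 15612.03 − 11877.938 = 3734.092
r = Sxy/√(Sxx·Syy) = -1064.34/√(1257642.1856) = -1064.34/1121.446470 = -0.949078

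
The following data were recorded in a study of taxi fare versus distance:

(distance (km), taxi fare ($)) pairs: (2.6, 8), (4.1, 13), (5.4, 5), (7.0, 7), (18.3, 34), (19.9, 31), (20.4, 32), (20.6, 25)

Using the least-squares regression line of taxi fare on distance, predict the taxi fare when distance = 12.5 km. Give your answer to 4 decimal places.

n = 8, Σx = 98.3, Σy = 155, Σxy = 2557, Σx² = 1673.15
Sxx = Σx² − (Σx)²/n = 1673.15 − 1207.86125 = 465.28875
Sxy = Σxy − (Σx)(Σy)/n = 2557 − 1904.5625 = 652.4375
b = Sxy/Sxx = 652.4375/465.28875 = 1.402221
a = ȳ − b·x̄ = 19.375 − 1.402221·12.2875 = 2.145214
ŷ(12.5) = a + b·12.5 = 2.145214 + 1.402221·12.5 = 19.672972

19.6730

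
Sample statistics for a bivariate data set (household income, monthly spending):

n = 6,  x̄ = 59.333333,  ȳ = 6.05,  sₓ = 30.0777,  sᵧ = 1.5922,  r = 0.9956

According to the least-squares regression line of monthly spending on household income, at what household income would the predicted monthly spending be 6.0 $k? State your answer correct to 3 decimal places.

58.385

b = r · sᵧ/sₓ = 0.9956 · 1.5922/30.0777 = 0.052703
a = ȳ − b·x̄ = 6.05 − 0.052703·59.333333 = 2.922937
Set a + b·x = 6.0: x = (6.0 − 2.922937) / 0.052703 = 58.384626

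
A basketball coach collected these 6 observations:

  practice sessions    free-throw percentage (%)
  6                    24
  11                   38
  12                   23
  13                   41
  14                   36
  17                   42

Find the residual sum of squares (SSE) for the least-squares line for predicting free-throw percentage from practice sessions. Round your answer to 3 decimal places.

182.693

n = 6, Σx = 73, Σy = 204, Σxy = 2589, Σx² = 955, Σy² = 7290
Sxx = Σx² − (Σx)²/n = 955 − 888.166667 = 66.833333
Sxy = Σxy − (Σx)(Σy)/n = 2589 − 2482 = 107
Syy = Σy² − (Σy)²/n = 7290 − 6936 = 354
b = Sxy/Sxx = 107/66.833333 = 1.600998
SSE = Syy − b·Sxy = 354 − 1.600998·107 = 182.693267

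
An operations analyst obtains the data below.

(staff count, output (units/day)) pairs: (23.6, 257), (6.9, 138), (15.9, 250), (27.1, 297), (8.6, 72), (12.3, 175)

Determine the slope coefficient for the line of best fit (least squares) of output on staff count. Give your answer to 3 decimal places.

9.360

n = 6, Σx = 94.4, Σy = 1189, Σxy = 21812.8, Σx² = 1817.04
Sxx = Σx² − (Σx)²/n = 1817.04 − 1485.226667 = 331.813333
Sxy = Σxy − (Σx)(Σy)/n = 21812.8 − 18706.933333 = 3105.866667
b = Sxy/Sxx = 3105.866667/331.813333 = 9.360283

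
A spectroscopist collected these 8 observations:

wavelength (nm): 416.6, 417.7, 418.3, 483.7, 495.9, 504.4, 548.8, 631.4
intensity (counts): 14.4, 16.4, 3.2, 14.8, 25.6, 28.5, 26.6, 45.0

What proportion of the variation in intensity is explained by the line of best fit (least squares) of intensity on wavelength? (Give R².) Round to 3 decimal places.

n = 8, Σx = 3916.8, Σy = 174.5, Σxy = 91428.16, Σx² = 1957153, Σy² = 4905.77
Sxx = Σx² − (Σx)²/n = 1957153 − 1917665.28 = 39487.72
Sxy = Σxy − (Σx)(Σy)/n = 91428.16 − 85435.2 = 5992.96
Syy = Σy² − (Σy)²/n = 4905.77 − 3806.28125 = 1099.48875
R² = Sxy²/(Sxx·Syy) = (5992.96)²/(39487.72·1099.48875) = 0.827237

0.827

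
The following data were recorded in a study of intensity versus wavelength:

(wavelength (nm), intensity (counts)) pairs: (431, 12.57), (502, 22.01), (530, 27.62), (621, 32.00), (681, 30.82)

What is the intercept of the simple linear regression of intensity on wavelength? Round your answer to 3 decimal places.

-15.096

n = 5, Σx = 2765, Σy = 125.02, Σxy = 71965.71, Σx² = 1568067
Sxx = Σx² − (Σx)²/n = 1568067 − 1529045 = 39022
Sxy = Σxy − (Σx)(Σy)/n = 71965.71 − 69136.06 = 2829.65
b = Sxy/Sxx = 2829.65/39022 = 0.072514
a = ȳ − b·x̄ = 25.004 − 0.072514·553 = -15.096365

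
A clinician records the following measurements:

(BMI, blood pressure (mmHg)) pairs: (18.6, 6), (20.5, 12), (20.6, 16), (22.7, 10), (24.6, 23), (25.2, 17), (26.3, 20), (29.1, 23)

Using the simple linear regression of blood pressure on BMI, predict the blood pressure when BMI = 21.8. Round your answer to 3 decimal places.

13.448

n = 8, Σx = 187.6, Σy = 127, Σxy = 3103.7, Σx² = 4484.56
Sxx = Σx² − (Σx)²/n = 4484.56 − 4399.22 = 85.34
Sxy = Σxy − (Σx)(Σy)/n = 3103.7 − 2978.15 = 125.55
b = Sxy/Sxx = 125.55/85.34 = 1.471174
a = ȳ − b·x̄ = 15.875 − 1.471174·23.45 = -18.624033
ŷ(21.8) = a + b·21.8 = -18.624033 + 1.471174·21.8 = 13.447563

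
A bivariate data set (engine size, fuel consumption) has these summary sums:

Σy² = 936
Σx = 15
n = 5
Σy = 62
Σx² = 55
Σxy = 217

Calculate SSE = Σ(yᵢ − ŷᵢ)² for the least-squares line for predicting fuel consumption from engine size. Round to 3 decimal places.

71.100

Sxx = Σx² − (Σx)²/n = 55 − 45 = 10
Sxy = Σxy − (Σx)(Σy)/n = 217 − 186 = 31
Syy = Σy² − (Σy)²/n = 936 − 768.8 = 167.2
b = Sxy/Sxx = 31/10 = 3.1
SSE = Syy − b·Sxy = 167.2 − 3.1·31 = 71.1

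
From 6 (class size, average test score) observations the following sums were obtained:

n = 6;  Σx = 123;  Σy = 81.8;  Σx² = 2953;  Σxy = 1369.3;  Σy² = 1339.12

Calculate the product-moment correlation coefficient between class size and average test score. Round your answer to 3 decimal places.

-0.990

Sxx = Σx² − (Σx)²/n = 2953 − 2521.5 = 431.5
Sxy = Σxy − (Σx)(Σy)/n = 1369.3 − 1676.9 = -307.6
Syy = Σy² − (Σy)²/n = 1339.12 − 1115.206667 = 223.913333
r = Sxy/√(Sxx·Syy) = -307.6/√(96618.603333) = -307.6/310.835332 = -0.989591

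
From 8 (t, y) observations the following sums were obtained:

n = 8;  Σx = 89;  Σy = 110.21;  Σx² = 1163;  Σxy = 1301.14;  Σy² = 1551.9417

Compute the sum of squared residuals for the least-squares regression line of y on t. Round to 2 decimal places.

Sxx = Σx² − (Σx)²/n = 1163 − 990.125 = 172.875
Sxy = Σxy − (Σx)(Σy)/n = 1301.14 − 1226.08625 = 75.05375
Syy = Σy² − (Σy)²/n = 1551.9417 − 1518.280512 = 33.661187
b = Sxy/Sxx = 75.05375/172.875 = 0.434150
SSE = Syy − b·Sxy = 33.661187 − 0.434150·75.05375 = 1.076572

1.08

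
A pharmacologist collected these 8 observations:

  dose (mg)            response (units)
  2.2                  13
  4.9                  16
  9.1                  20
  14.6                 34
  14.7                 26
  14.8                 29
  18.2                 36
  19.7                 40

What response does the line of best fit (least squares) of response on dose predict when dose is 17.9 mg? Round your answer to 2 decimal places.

35.24

n = 8, Σx = 98.2, Σy = 214, Σxy = 3040, Σx² = 1479.28
Sxx = Σx² − (Σx)²/n = 1479.28 − 1205.405 = 273.875
Sxy = Σxy − (Σx)(Σy)/n = 3040 − 2626.85 = 413.15
b = Sxy/Sxx = 413.15/273.875 = 1.508535
a = ȳ − b·x̄ = 26.75 − 1.508535·12.275 = 8.232734
ŷ(17.9) = a + b·17.9 = 8.232734 + 1.508535·17.9 = 35.235509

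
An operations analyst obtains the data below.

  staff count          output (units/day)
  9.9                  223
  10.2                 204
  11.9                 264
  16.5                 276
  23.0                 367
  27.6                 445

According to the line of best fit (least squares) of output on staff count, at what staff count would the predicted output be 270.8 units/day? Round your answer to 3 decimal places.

n = 6, Σx = 99.1, Σy = 1779, Σxy = 32707.1, Σx² = 1906.67
Sxx = Σx² − (Σx)²/n = 1906.67 − 1636.801667 = 269.868333
Sxy = Σxy − (Σx)(Σy)/n = 32707.1 − 29383.15 = 3323.95
b = Sxy/Sxx = 3323.95/269.868333 = 12.316932
a = ȳ − b·x̄ = 296.5 − 12.316932·16.516667 = 93.065334
Set a + b·x = 270.8: x = (270.8 − 93.065334) / 12.316932 = 14.430108

14.430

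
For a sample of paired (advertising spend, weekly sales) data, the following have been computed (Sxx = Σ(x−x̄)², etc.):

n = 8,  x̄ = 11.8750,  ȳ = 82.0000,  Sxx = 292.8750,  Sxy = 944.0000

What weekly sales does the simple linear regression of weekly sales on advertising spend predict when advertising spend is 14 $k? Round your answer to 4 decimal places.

b = Sxy/Sxx = 944/292.875 = 3.223218
a = ȳ − b·x̄ = 82 − 3.223218·11.875 = 43.724285
ŷ(14) = a + b·14 = 43.724285 + 3.223218·14 = 88.849338

88.8493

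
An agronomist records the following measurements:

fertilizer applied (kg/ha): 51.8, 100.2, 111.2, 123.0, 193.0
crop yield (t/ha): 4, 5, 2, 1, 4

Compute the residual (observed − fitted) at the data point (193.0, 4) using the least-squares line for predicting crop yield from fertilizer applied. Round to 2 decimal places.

1.01

n = 5, Σx = 579.2, Σy = 16, Σxy = 1825.6, Σx² = 77466.72
Sxx = Σx² − (Σx)²/n = 77466.72 − 67094.528 = 10372.192
Sxy = Σxy − (Σx)(Σy)/n = 1825.6 − 1853.44 = -27.84
b = Sxy/Sxx = -27.84/10372.192 = -0.002684
a = ȳ − b·x̄ = 3.2 − (-0.002684)·115.84 = 3.510926
ŷ(193.0) = 3.510926 + (-0.002684)·193 = 2.992895
residual = y − ŷ = 4 − 2.992895 = 1.007105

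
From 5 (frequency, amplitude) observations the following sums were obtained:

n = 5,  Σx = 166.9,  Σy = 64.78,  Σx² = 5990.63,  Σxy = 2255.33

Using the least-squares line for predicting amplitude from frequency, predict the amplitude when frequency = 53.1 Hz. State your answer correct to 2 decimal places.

17.33

Sxx = Σx² − (Σx)²/n = 5990.63 − 5571.122 = 419.508
Sxy = Σxy − (Σx)(Σy)/n = 2255.33 − 2162.3564 = 92.9736
b = Sxy/Sxx = 92.9736/419.508 = 0.221625
a = ȳ − b·x̄ = 12.956 − 0.221625·33.38 = 5.558146
ŷ(53.1) = a + b·53.1 = 5.558146 + 0.221625·53.1 = 17.326452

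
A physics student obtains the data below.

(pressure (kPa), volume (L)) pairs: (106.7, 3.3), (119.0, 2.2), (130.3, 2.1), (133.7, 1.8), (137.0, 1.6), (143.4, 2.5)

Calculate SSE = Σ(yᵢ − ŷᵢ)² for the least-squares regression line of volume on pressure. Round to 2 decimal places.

n = 6, Σx = 770.1, Σy = 13.5, Σxy = 1705.9, Σx² = 99732.23, Σy² = 32.19
Sxx = Σx² − (Σx)²/n = 99732.23 − 98842.335 = 889.895
Sxy = Σxy − (Σx)(Σy)/n = 1705.9 − 1732.725 = -26.825
Syy = Σy² − (Σy)²/n = 32.19 − 30.375 = 1.815
b = Sxy/Sxx = -26.825/889.895 = -0.030144
SSE = Syy − b·Sxy = 1.815 − (-0.030144)·(-26.825) = 1.006387

1.01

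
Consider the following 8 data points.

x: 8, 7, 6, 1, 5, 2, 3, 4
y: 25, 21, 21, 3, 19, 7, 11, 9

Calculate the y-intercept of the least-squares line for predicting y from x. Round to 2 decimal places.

0.36

n = 8, Σx = 36, Σy = 116, Σxy = 654, Σx² = 204
Sxx = Σx² − (Σx)²/n = 204 − 162 = 42
Sxy = Σxy − (Σx)(Σy)/n = 654 − 522 = 132
b = Sxy/Sxx = 132/42 = 3.142857
a = ȳ − b·x̄ = 14.5 − 3.142857·4.5 = 0.357143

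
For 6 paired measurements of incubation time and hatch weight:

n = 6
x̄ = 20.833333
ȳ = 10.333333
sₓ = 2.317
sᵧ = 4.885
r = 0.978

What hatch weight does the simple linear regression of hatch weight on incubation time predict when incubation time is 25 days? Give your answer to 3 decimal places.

b = r · sᵧ/sₓ = 0.978 · 4.885/2.317 = 2.061946
a = ȳ − b·x̄ = 10.333333 − 2.061946·20.833333 = -32.623885
ŷ(25) = a + b·25 = -32.623885 + 2.061946·25 = 18.924777

18.925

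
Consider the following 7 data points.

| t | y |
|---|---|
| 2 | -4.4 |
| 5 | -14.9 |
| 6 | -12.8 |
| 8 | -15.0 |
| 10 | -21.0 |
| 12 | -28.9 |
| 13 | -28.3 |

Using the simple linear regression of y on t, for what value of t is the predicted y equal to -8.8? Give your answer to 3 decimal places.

3.774

n = 7, Σx = 56, Σy = -125.3, Σxy = -1204.8, Σx² = 542
Sxx = Σx² − (Σx)²/n = 542 − 448 = 94
Sxy = Σxy − (Σx)(Σy)/n = -1204.8 − (-1002.4) = -202.4
b = Sxy/Sxx = -202.4/94 = -2.153191
a = ȳ − b·x̄ = -17.9 − (-2.153191)·8 = -0.674468
Set a + b·x = -8.8: x = (-8.8 − (-0.674468)) / (-2.153191) = 3.773715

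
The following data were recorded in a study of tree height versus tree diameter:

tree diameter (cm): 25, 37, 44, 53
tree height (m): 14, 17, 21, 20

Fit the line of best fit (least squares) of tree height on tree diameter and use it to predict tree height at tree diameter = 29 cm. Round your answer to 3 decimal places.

n = 4, Σx = 159, Σy = 72, Σxy = 2963, Σx² = 6739
Sxx = Σx² − (Σx)²/n = 6739 − 6320.25 = 418.75
Sxy = Σxy − (Σx)(Σy)/n = 2963 − 2862 = 101
b = Sxy/Sxx = 101/418.75 = 0.241194
a = ȳ − b·x̄ = 18 − 0.241194·39.75 = 8.412537
ŷ(29) = a + b·29 = 8.412537 + 0.241194·29 = 15.407164

15.407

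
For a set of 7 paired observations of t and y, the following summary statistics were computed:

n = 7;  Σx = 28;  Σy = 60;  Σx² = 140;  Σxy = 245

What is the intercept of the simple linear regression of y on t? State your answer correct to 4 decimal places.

7.8571

Sxx = Σx² − (Σx)²/n = 140 − 112 = 28
Sxy = Σxy − (Σx)(Σy)/n = 245 − 240 = 5
b = Sxy/Sxx = 5/28 = 0.178571
a = ȳ − b·x̄ = 8.571429 − 0.178571·4 = 7.857143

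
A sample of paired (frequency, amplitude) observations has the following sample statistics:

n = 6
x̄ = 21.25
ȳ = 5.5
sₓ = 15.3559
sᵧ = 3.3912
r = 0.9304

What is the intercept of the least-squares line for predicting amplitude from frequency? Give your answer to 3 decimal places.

1.134

b = r · sᵧ/sₓ = 0.9304 · 3.3912/15.3559 = 0.205470
a = ȳ − b·x̄ = 5.5 − 0.205470·21.25 = 1.133768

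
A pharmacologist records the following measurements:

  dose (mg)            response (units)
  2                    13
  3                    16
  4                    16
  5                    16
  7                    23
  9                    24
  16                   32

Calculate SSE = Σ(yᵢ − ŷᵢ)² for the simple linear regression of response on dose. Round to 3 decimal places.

12.076

n = 7, Σx = 46, Σy = 140, Σxy = 1107, Σx² = 440, Σy² = 3066
Sxx = Σx² − (Σx)²/n = 440 − 302.285714 = 137.714286
Sxy = Σxy − (Σx)(Σy)/n = 1107 − 920 = 187
Syy = Σy² − (Σy)²/n = 3066 − 2800 = 266
b = Sxy/Sxx = 187/137.714286 = 1.357884
SSE = Syy − b·Sxy = 266 − 1.357884·187 = 12.075726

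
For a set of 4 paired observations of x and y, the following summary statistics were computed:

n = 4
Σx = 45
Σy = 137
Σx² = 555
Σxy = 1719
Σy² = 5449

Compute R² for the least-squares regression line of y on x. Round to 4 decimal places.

Sxx = Σx² − (Σx)²/n = 555 − 506.25 = 48.75
Sxy = Σxy − (Σx)(Σy)/n = 1719 − 1541.25 = 177.75
Syy = Σy² − (Σy)²/n = 5449 − 4692.25 = 756.75
R² = Sxy²/(Sxx·Syy) = (177.75)²/(48.75·756.75) = 0.856431

0.8564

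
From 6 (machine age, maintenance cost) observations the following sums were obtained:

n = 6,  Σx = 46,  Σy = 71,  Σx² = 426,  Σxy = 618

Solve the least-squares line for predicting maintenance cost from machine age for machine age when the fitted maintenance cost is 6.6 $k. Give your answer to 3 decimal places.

2.457

Sxx = Σx² − (Σx)²/n = 426 − 352.666667 = 73.333333
Sxy = Σxy − (Σx)(Σy)/n = 618 − 544.333333 = 73.666667
b = Sxy/Sxx = 73.666667/73.333333 = 1.004545
a = ȳ − b·x̄ = 11.833333 − 1.004545·7.666667 = 4.131818
Set a + b·x = 6.6: x = (6.6 − 4.131818) / 1.004545 = 2.457014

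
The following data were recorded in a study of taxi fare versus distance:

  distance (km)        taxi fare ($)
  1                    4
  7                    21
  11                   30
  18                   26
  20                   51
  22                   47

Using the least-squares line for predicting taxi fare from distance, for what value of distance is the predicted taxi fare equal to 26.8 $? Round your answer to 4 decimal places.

n = 6, Σx = 79, Σy = 179, Σxy = 3003, Σx² = 1379
Sxx = Σx² − (Σx)²/n = 1379 − 1040.166667 = 338.833333
Sxy = Σxy − (Σx)(Σy)/n = 3003 − 2356.833333 = 646.166667
b = Sxy/Sxx = 646.166667/338.833333 = 1.907034
a = ȳ − b·x̄ = 29.833333 − 1.907034·13.166667 = 4.724053
Set a + b·x = 26.8: x = (26.8 − 4.724053) / 1.907034 = 11.576064

11.5761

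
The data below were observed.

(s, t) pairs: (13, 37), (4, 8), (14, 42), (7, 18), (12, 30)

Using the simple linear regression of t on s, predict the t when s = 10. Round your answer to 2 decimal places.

n = 5, Σx = 50, Σy = 135, Σxy = 1587, Σx² = 574
Sxx = Σx² − (Σx)²/n = 574 − 500 = 74
Sxy = Σxy − (Σx)(Σy)/n = 1587 − 1350 = 237
b = Sxy/Sxx = 237/74 = 3.202703
a = ȳ − b·x̄ = 27 − 3.202703·10 = -5.027027
ŷ(10) = a + b·10 = -5.027027 + 3.202703·10 = 27

27.00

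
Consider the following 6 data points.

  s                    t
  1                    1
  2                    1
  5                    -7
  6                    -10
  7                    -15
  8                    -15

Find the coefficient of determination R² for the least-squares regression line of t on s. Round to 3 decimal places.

0.968

n = 6, Σx = 29, Σy = -45, Σxy = -317, Σx² = 179, Σy² = 601
Sxx = Σx² − (Σx)²/n = 179 − 140.166667 = 38.833333
Sxy = Σxy − (Σx)(Σy)/n = -317 − (-217.5) = -99.5
Syy = Σy² − (Σy)²/n = 601 − 337.5 = 263.5
R² = Sxy²/(Sxx·Syy) = (-99.5)²/(38.833333·263.5) = 0.967522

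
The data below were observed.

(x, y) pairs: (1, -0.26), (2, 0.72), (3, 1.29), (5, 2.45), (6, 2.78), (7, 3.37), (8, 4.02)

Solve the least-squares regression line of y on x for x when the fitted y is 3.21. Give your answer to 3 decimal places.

n = 7, Σx = 32, Σy = 14.37, Σxy = 89.73, Σx² = 188
Sxx = Σx² − (Σx)²/n = 188 − 146.285714 = 41.714286
Sxy = Σxy − (Σx)(Σy)/n = 89.73 − 65.691429 = 24.038571
b = Sxy/Sxx = 24.038571/41.714286 = 0.576267
a = ȳ − b·x̄ = 2.052857 − 0.576267·4.571429 = -0.581507
Set a + b·x = 3.21: x = (3.21 − (-0.581507)) / 0.576267 = 6.579426

6.579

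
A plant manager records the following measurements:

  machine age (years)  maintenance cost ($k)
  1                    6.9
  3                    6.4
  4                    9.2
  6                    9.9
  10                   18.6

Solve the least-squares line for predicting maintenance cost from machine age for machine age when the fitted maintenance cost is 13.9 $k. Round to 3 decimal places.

7.527

n = 5, Σx = 24, Σy = 51, Σxy = 308.3, Σx² = 162
Sxx = Σx² − (Σx)²/n = 162 − 115.2 = 46.8
Sxy = Σxy − (Σx)(Σy)/n = 308.3 − 244.8 = 63.5
b = Sxy/Sxx = 63.5/46.8 = 1.356838
a = ȳ − b·x̄ = 10.2 − 1.356838·4.8 = 3.687179
Set a + b·x = 13.9: x = (13.9 − 3.687179) / 1.356838 = 7.526929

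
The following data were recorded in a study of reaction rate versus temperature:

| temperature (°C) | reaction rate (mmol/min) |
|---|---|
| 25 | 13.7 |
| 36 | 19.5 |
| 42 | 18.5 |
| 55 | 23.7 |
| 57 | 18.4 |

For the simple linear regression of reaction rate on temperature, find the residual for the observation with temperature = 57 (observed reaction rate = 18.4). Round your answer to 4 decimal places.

-3.1129

n = 5, Σx = 215, Σy = 93.8, Σxy = 4173.8, Σx² = 9959
Sxx = Σx² − (Σx)²/n = 9959 − 9245 = 714
Sxy = Σxy − (Σx)(Σy)/n = 4173.8 − 4033.4 = 140.4
b = Sxy/Sxx = 140.4/714 = 0.196639
a = ȳ − b·x̄ = 18.76 − 0.196639·43 = 10.304538
ŷ(57) = 10.304538 + 0.196639·57 = 21.512941
residual = y − ŷ = 18.4 − 21.512941 = -3.112941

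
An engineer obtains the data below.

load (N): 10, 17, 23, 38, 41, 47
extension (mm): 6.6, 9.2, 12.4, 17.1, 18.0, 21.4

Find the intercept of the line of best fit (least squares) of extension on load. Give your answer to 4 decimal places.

2.8968

n = 6, Σx = 176, Σy = 84.7, Σxy = 2901.2, Σx² = 6252
Sxx = Σx² − (Σx)²/n = 6252 − 5162.666667 = 1089.333333
Sxy = Σxy − (Σx)(Σy)/n = 2901.2 − 2484.533333 = 416.666667
b = Sxy/Sxx = 416.666667/1089.333333 = 0.382497
a = ȳ − b·x̄ = 14.116667 − 0.382497·29.333333 = 2.896756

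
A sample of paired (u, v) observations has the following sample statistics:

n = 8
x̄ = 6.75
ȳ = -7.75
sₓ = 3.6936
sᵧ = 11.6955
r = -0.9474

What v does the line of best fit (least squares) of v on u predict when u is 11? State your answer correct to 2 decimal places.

-20.50

b = r · sᵧ/sₓ = -0.9474 · 11.6955/3.6936 = -2.999869
a = ȳ − b·x̄ = -7.75 − (-2.999869)·6.75 = 12.499117
ŷ(11) = a + b·11 = 12.499117 + (-2.999869)·11 = -20.499444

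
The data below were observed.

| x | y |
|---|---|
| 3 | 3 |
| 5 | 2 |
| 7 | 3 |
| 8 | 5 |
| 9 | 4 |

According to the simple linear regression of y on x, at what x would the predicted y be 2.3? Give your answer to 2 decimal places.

2.86

n = 5, Σx = 32, Σy = 17, Σxy = 116, Σx² = 228
Sxx = Σx² − (Σx)²/n = 228 − 204.8 = 23.2
Sxy = Σxy − (Σx)(Σy)/n = 116 − 108.8 = 7.2
b = Sxy/Sxx = 7.2/23.2 = 0.310345
a = ȳ − b·x̄ = 3.4 − 0.310345·6.4 = 1.413793
Set a + b·x = 2.3: x = (2.3 − 1.413793) / 0.310345 = 2.855556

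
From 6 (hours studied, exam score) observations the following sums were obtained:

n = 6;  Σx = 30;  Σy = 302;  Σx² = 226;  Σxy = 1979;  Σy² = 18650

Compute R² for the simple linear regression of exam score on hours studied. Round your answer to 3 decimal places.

0.839

Sxx = Σx² − (Σx)²/n = 226 − 150 = 76
Sxy = Σxy − (Σx)(Σy)/n = 1979 − 1510 = 469
Syy = Σy² − (Σy)²/n = 18650 − 15200.666667 = 3449.333333
R² = Sxy²/(Sxx·Syy) = (469)²/(76·3449.333333) = 0.839068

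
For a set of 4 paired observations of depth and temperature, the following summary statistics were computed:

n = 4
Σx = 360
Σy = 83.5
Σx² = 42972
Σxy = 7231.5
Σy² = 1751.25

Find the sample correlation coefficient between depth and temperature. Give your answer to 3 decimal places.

Sxx = Σx² − (Σx)²/n = 42972 − 32400 = 10572
Sxy = Σxy − (Σx)(Σy)/n = 7231.5 − 7515 = -283.5
Syy = Σy² − (Σy)²/n = 1751.25 − 1743.0625 = 8.1875
r = Sxy/√(Sxx·Syy) = -283.5/√(86558.25) = -283.5/294.207835 = -0.963605

-0.964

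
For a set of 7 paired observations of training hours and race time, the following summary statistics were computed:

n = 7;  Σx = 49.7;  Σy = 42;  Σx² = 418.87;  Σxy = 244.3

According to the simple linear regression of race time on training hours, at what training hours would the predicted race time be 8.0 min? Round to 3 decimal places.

Sxx = Σx² − (Σx)²/n = 418.87 − 352.87 = 66
Sxy = Σxy − (Σx)(Σy)/n = 244.3 − 298.2 = -53.9
b = Sxy/Sxx = -53.9/66 = -0.816667
a = ȳ − b·x̄ = 6 − (-0.816667)·7.1 = 11.798333
Set a + b·x = 8.0: x = (8.0 − 11.798333) / (-0.816667) = 4.651020

4.651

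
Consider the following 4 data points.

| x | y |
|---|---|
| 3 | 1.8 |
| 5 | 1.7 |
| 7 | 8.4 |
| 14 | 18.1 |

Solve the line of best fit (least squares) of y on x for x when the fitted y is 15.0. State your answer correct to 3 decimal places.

n = 4, Σx = 29, Σy = 30, Σxy = 326.1, Σx² = 279
Sxx = Σx² − (Σx)²/n = 279 − 210.25 = 68.75
Sxy = Σxy − (Σx)(Σy)/n = 326.1 − 217.5 = 108.6
b = Sxy/Sxx = 108.6/68.75 = 1.579636
a = ȳ − b·x̄ = 7.5 − 1.579636·7.25 = -3.952364
Set a + b·x = 15.0: x = (15.0 − (-3.952364)) / 1.579636 = 11.997928

11.998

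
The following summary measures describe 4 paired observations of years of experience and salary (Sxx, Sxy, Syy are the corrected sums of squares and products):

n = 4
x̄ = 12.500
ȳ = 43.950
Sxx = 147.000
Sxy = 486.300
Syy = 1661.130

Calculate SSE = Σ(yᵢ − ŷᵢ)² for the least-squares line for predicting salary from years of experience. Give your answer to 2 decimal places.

b = Sxy/Sxx = 486.3/147 = 3.308163
SSE = Syy − b·Sxy = 1661.13 − 3.308163·486.3 = 52.370204

52.37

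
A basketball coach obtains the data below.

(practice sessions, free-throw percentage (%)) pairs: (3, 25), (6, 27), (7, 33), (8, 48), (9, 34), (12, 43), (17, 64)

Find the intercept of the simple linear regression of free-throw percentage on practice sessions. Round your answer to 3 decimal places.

n = 7, Σx = 62, Σy = 274, Σxy = 2762, Σx² = 672
Sxx = Σx² − (Σx)²/n = 672 − 549.142857 = 122.857143
Sxy = Σxy − (Σx)(Σy)/n = 2762 − 2426.857143 = 335.142857
b = Sxy/Sxx = 335.142857/122.857143 = 2.727907
a = ȳ − b·x̄ = 39.142857 − 2.727907·8.857143 = 14.981395

14.981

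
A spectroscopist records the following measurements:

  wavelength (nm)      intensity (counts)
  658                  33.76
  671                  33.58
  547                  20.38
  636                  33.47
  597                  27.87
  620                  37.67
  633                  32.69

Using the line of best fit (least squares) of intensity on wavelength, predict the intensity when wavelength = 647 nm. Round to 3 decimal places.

n = 7, Σx = 4362, Σy = 219.42, Σxy = 137867.6, Σx² = 2728408
Sxx = Σx² − (Σx)²/n = 2728408 − 2718149.142857 = 10258.857143
Sxy = Σxy − (Σx)(Σy)/n = 137867.6 − 136730.005714 = 1137.594286
b = Sxy/Sxx = 1137.594286/10258.857143 = 0.110889
a = ȳ − b·x̄ = 31.345714 − 0.110889·623.142857 = -37.753966
ŷ(647) = a + b·647 = -37.753966 + 0.110889·647 = 33.991209

33.991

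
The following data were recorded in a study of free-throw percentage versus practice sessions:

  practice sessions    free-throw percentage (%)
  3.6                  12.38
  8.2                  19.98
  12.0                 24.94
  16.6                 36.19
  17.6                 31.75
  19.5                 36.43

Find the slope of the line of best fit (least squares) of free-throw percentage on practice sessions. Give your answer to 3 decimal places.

n = 6, Σx = 77.5, Σy = 161.67, Σxy = 2377.623, Σx² = 1189.77
Sxx = Σx² − (Σx)²/n = 1189.77 − 1001.041667 = 188.728333
Sxy = Σxy − (Σx)(Σy)/n = 2377.623 − 2088.2375 = 289.3855
b = Sxy/Sxx = 289.3855/188.728333 = 1.533344

1.533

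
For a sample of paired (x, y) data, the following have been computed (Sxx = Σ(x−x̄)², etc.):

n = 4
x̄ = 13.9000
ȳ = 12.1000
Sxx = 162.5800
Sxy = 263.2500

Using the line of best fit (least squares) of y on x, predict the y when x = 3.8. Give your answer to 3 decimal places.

b = Sxy/Sxx = 263.25/162.58 = 1.619203
a = ȳ − b·x̄ = 12.1 − 1.619203·13.9 = -10.406920
ŷ(3.8) = a + b·3.8 = -10.406920 + 1.619203·3.8 = -4.253949

-4.254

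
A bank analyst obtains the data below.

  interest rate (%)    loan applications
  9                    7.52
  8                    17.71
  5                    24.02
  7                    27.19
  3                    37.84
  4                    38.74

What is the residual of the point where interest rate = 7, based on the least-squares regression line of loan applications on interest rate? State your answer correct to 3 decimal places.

n = 6, Σx = 36, Σy = 153.02, Σxy = 788.27, Σx² = 244
Sxx = Σx² − (Σx)²/n = 244 − 216 = 28
Sxy = Σxy − (Σx)(Σy)/n = 788.27 − 918.12 = -129.85
b = Sxy/Sxx = -129.85/28 = -4.6375
a = ȳ − b·x̄ = 25.503333 − (-4.6375)·6 = 53.328333
ŷ(7) = 53.328333 + (-4.6375)·7 = 20.865833
residual = y − ŷ = 27.19 − 20.865833 = 6.324167

6.324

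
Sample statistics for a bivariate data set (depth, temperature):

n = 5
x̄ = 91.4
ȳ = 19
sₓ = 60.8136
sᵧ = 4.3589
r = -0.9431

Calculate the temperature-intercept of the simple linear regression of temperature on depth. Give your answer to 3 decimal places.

25.178

b = r · sᵧ/sₓ = -0.9431 · 4.3589/60.8136 = -0.067598
a = ȳ − b·x̄ = 19 − (-0.067598)·91.4 = 25.178458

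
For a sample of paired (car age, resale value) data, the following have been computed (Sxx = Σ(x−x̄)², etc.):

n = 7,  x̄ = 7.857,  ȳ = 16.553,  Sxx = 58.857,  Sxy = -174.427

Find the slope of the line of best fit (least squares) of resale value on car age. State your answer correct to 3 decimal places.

b = Sxy/Sxx = -174.427/58.857 = -2.963573

-2.964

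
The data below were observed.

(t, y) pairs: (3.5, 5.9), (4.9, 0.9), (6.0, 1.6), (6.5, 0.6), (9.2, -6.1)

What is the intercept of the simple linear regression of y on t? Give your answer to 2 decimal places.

12.33

n = 5, Σx = 30.1, Σy = 2.9, Σxy = -17.56, Σx² = 199.15
Sxx = Σx² − (Σx)²/n = 199.15 − 181.202 = 17.948
Sxy = Σxy − (Σx)(Σy)/n = -17.56 − 17.458 = -35.018
b = Sxy/Sxx = -35.018/17.948 = -1.951081
a = ȳ − b·x̄ = 0.58 − (-1.951081)·6.02 = 12.325507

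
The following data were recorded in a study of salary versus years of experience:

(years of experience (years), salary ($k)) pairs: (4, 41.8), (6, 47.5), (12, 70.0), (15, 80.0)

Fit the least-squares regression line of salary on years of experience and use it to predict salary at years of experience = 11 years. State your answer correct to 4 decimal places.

n = 4, Σx = 37, Σy = 239.3, Σxy = 2492.2, Σx² = 421
Sxx = Σx² − (Σx)²/n = 421 − 342.25 = 78.75
Sxy = Σxy − (Σx)(Σy)/n = 2492.2 − 2213.525 = 278.675
b = Sxy/Sxx = 278.675/78.75 = 3.538730
a = ȳ − b·x̄ = 59.825 − 3.538730·9.25 = 27.091746
ŷ(11) = a + b·11 = 27.091746 + 3.538730·11 = 66.017778

66.0178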